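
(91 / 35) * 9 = 23.40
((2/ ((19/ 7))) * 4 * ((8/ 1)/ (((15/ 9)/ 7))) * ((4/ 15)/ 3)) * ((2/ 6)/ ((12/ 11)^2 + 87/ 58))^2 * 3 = 14992384/ 36974475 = 0.41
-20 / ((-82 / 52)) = 520 / 41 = 12.68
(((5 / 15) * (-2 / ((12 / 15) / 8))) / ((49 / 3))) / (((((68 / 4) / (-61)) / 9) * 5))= 2196 / 833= 2.64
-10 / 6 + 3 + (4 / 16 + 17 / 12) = 3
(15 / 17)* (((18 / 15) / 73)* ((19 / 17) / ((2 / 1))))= 171 / 21097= 0.01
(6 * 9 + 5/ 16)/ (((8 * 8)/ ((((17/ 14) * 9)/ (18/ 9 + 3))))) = 132957/ 71680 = 1.85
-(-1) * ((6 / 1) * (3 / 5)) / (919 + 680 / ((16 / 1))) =0.00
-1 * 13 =-13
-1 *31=-31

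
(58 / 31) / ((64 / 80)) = 145 / 62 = 2.34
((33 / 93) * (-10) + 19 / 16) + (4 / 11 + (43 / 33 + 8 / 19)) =-7723 / 28272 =-0.27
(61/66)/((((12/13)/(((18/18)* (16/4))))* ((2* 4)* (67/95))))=75335/106128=0.71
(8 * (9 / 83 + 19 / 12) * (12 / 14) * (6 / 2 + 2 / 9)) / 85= 39092 / 88893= 0.44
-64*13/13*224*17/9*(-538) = 14568561.78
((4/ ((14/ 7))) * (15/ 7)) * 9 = 270/ 7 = 38.57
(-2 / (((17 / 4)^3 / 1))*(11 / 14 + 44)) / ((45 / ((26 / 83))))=-347776 / 42816795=-0.01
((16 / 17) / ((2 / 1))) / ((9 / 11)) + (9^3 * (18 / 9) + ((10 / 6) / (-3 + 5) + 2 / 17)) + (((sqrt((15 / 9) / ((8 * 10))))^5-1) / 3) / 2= sqrt(3) / 165888 + 223282 / 153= 1459.36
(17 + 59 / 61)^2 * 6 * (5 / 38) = 18018240 / 70699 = 254.86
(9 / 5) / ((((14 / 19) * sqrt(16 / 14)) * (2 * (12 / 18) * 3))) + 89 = 171 * sqrt(14) / 1120 + 89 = 89.57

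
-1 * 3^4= -81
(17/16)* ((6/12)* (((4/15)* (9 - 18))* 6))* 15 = -114.75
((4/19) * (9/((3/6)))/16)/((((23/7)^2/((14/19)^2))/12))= 0.14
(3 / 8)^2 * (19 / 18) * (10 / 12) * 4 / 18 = 95 / 3456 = 0.03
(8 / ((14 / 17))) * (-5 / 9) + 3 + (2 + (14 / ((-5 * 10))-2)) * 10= -1637 / 315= -5.20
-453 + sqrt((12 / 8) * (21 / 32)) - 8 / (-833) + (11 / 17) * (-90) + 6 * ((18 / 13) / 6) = -5521069 / 10829 + 3 * sqrt(7) / 8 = -508.85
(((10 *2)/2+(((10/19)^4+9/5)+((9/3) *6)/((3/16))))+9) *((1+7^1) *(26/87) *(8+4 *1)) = 63363010048/18896545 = 3353.15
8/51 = 0.16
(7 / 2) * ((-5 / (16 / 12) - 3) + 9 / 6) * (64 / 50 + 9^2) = -1511.90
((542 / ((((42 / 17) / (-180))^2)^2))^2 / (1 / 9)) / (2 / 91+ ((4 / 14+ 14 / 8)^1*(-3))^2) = 2516899220555481096940800000000 / 44748620693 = 56245291621897926750.94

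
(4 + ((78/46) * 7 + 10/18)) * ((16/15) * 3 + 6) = 1360/9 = 151.11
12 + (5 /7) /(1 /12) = 144 /7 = 20.57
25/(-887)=-25/887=-0.03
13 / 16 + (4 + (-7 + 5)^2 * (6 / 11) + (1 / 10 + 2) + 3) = 10643 / 880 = 12.09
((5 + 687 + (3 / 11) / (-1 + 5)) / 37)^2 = 677329 / 1936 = 349.86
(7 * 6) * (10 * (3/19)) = 1260/19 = 66.32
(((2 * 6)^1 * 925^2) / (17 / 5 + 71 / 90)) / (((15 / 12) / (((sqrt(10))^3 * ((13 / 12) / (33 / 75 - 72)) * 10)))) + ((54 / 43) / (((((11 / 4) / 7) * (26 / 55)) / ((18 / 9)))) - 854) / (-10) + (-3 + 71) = 424973 / 2795 - 154012500000 * sqrt(10) / 51881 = -9387297.85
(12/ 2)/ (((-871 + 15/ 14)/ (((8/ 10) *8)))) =-2688/ 60895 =-0.04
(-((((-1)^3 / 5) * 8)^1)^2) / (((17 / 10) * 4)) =-32 / 85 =-0.38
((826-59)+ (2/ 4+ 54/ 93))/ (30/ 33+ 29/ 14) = 3666817/ 14229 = 257.70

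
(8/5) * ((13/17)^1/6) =0.20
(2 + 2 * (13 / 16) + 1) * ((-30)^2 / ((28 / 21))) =24975 / 8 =3121.88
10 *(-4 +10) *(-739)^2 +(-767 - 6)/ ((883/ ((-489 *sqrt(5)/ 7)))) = 377997 *sqrt(5)/ 6181 +32767260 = 32767396.75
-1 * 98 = -98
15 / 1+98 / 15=323 / 15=21.53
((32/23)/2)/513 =16/11799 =0.00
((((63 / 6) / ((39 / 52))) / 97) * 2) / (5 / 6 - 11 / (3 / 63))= -168 / 133957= -0.00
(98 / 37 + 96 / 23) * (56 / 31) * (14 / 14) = 325136 / 26381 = 12.32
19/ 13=1.46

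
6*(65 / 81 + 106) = 17302 / 27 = 640.81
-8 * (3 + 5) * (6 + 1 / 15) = -5824 / 15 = -388.27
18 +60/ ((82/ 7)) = 948/ 41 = 23.12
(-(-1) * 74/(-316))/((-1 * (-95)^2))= 37/1425950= 0.00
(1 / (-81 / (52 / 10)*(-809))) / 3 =26 / 982935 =0.00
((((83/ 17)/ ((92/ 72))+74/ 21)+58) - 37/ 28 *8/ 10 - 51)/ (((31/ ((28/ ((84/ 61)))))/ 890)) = 7756.84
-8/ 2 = -4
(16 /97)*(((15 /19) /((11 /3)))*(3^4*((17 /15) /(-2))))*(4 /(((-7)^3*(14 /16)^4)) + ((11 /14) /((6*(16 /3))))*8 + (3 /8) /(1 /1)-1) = 12205650888 /16695687239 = 0.73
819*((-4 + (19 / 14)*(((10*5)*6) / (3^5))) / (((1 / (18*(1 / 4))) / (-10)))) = 85670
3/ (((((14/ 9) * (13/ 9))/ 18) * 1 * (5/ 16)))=34992/ 455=76.91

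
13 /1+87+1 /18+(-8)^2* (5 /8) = 2521 /18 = 140.06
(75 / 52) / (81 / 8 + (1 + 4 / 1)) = 150 / 1573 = 0.10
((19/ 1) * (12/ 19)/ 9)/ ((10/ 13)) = 26/ 15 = 1.73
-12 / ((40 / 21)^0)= -12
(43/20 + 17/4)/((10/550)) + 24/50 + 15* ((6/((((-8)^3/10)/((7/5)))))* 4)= 274109/800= 342.64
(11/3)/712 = 11/2136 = 0.01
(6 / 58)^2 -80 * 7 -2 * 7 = -482725 / 841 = -573.99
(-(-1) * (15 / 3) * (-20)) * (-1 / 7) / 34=50 / 119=0.42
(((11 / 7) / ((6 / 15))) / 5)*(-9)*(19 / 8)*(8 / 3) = -627 / 14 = -44.79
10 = 10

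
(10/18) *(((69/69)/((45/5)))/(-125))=-1/2025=-0.00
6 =6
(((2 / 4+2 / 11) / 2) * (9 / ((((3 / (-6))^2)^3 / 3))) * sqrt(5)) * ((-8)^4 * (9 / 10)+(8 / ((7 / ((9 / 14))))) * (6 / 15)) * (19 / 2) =11120690880 * sqrt(5) / 539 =46134732.40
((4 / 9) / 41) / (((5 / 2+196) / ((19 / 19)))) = 8 / 146493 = 0.00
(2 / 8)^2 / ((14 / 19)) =0.08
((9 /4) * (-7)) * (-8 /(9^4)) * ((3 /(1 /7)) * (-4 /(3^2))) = -0.18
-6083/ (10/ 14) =-42581/ 5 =-8516.20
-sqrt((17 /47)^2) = -17 /47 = -0.36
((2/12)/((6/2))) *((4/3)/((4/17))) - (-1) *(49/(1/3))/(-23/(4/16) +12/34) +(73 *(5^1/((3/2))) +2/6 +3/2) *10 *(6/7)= 309205625/147231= 2100.14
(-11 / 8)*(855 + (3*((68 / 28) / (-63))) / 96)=-132723173 / 112896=-1175.62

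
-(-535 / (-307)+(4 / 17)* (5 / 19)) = -178945 / 99161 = -1.80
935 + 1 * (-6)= 929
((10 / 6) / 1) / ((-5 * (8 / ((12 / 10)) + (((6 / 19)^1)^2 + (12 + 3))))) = -0.02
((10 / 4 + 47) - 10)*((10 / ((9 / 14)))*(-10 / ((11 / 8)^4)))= -226508800 / 131769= -1718.98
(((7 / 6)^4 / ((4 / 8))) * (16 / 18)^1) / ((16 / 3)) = 0.62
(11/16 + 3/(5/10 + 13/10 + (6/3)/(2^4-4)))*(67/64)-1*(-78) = 4852411/60416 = 80.32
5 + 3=8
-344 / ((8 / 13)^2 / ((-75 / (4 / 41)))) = 22346025 / 32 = 698313.28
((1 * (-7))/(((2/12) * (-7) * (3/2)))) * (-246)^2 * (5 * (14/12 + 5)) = 7463640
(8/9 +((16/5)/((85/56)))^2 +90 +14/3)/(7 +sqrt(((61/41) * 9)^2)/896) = 5971908637184/418925188125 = 14.26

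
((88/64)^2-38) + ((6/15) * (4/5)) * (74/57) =-3255287/91200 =-35.69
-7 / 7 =-1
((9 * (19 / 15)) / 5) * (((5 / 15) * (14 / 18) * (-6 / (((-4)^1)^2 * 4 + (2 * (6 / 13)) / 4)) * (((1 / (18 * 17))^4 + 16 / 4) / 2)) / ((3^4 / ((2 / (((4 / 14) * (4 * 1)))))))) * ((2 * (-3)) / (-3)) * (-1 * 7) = 594246682994237 / 17790102691408800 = 0.03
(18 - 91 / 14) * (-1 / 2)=-23 / 4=-5.75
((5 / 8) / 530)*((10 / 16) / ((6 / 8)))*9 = 15 / 1696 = 0.01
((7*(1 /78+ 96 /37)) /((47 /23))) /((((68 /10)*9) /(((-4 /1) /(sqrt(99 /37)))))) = -6057625*sqrt(407) /342428229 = -0.36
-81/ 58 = -1.40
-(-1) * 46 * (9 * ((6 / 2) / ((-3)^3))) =-46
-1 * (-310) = 310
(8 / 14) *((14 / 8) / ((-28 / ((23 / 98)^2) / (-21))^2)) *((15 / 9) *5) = 0.01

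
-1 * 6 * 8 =-48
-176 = -176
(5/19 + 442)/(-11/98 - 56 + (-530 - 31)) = -0.72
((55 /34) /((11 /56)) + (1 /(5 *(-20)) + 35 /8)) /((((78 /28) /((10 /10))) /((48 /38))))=599774 /104975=5.71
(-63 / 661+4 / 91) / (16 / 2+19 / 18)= -55602 / 9804613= -0.01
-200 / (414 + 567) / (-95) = 40 / 18639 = 0.00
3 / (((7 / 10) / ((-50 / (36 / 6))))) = -250 / 7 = -35.71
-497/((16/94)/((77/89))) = -1798643/712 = -2526.18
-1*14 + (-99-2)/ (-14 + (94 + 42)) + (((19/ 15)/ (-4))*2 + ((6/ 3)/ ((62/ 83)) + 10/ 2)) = -220787/ 28365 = -7.78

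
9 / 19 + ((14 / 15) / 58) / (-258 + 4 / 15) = 1008893 / 2130166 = 0.47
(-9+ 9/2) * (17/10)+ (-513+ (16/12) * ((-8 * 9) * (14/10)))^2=41911911/100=419119.11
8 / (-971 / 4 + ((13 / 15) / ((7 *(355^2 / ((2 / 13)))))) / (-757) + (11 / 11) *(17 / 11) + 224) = -3526018188000 / 7582942523713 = -0.46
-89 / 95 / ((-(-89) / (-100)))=20 / 19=1.05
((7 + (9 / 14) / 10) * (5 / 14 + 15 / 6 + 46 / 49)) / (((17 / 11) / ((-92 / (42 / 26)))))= -201674902 / 204085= -988.19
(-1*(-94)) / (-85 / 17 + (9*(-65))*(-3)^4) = -47 / 23695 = -0.00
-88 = -88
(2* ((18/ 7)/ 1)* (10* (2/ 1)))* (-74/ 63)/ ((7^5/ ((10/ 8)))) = -7400/ 823543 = -0.01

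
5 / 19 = 0.26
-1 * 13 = -13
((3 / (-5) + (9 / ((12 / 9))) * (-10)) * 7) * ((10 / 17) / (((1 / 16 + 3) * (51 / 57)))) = -207024 / 2023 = -102.34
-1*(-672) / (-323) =-672 / 323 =-2.08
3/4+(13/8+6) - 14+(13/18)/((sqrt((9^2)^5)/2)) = -23914741/4251528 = -5.62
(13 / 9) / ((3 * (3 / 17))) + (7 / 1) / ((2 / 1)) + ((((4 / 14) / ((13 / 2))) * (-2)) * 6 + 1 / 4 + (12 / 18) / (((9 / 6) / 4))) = 227873 / 29484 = 7.73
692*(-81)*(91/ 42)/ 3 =-40482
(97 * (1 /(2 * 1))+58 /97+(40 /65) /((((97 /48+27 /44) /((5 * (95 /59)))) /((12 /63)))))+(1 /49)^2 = 24577647750343 /496954221218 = 49.46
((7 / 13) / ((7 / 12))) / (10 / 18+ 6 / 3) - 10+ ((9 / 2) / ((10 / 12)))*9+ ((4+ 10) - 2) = 76187 / 1495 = 50.96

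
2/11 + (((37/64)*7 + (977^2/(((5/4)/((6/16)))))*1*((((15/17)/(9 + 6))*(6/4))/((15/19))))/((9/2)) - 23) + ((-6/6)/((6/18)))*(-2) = 9554401753/1346400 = 7096.26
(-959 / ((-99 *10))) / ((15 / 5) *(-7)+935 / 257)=-246463 / 4417380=-0.06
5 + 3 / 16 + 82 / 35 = 4217 / 560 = 7.53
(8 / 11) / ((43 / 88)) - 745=-31971 / 43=-743.51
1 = 1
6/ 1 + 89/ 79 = 563/ 79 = 7.13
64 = 64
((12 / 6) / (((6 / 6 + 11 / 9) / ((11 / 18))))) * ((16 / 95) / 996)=0.00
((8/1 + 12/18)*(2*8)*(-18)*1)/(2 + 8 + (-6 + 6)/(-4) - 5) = -2496/5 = -499.20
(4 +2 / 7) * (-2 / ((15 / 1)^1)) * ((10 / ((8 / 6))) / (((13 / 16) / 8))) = -3840 / 91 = -42.20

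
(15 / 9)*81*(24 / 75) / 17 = 216 / 85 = 2.54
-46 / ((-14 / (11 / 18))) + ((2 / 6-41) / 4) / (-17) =2791 / 1071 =2.61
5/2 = 2.50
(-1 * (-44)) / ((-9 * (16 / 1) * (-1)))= 11 / 36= 0.31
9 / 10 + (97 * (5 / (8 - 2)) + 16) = 1466 / 15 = 97.73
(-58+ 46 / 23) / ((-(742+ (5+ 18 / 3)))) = 56 / 753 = 0.07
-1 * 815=-815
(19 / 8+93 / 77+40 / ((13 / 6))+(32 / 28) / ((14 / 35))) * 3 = 598233 / 8008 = 74.70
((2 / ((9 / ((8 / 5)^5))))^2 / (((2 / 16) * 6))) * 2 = 14.48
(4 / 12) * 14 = 14 / 3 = 4.67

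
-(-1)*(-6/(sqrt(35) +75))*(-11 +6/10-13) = 81/43-27*sqrt(35)/1075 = 1.74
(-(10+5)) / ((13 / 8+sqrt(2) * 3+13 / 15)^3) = 6719327110080000 / 4895593896389399 - 4921302873600000 * sqrt(2) / 4895593896389399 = -0.05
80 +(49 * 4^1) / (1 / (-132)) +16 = -25776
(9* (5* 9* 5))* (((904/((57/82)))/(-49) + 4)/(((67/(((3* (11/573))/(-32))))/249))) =29098656675/95312056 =305.30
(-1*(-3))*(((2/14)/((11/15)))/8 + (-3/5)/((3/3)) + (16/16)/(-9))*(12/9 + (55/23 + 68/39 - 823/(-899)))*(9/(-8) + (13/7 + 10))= -9816249550127/69544194720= -141.15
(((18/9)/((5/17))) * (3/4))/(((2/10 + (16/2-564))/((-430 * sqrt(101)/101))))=10965 * sqrt(101)/280679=0.39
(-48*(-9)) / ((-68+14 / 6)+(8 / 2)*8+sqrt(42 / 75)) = -3272400 / 254899-19440*sqrt(14) / 254899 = -13.12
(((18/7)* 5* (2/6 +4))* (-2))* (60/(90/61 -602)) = 356850/32053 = 11.13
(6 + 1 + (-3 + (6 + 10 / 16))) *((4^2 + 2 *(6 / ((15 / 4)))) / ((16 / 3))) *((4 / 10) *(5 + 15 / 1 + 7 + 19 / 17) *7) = 15057 / 5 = 3011.40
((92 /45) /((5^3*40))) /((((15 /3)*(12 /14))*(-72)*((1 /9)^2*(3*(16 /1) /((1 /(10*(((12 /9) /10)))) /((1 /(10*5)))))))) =-161 /1920000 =-0.00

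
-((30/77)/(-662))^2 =-225/649587169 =-0.00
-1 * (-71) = 71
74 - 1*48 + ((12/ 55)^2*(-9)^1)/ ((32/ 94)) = 74843/ 3025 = 24.74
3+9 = 12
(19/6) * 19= 361/6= 60.17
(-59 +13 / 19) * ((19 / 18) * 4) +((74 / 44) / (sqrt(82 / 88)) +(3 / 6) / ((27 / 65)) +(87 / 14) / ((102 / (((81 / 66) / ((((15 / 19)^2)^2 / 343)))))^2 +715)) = -9450955960086616483061 / 38573783197024556745 +37 * sqrt(451) / 451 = -243.27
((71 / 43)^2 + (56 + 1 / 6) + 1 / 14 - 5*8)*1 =736370 / 38829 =18.96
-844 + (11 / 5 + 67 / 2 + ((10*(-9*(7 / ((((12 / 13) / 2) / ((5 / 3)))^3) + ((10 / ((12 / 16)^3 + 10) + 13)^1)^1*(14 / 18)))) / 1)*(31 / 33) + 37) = -1053958462841 / 35657820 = -29557.57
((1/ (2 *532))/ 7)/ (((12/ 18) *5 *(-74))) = -3/ 5511520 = -0.00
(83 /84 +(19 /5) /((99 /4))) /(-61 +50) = -0.10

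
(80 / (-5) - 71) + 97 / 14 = -80.07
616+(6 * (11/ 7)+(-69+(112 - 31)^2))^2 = 2071190284/ 49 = 42269189.47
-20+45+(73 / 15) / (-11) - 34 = -1558 / 165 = -9.44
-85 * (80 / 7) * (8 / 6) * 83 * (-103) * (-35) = -1162664000 / 3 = -387554666.67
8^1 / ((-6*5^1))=-4 / 15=-0.27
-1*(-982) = 982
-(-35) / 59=35 / 59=0.59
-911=-911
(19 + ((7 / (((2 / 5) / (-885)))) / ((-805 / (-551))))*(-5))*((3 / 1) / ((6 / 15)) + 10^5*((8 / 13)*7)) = 1187731496285 / 52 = 22840990313.17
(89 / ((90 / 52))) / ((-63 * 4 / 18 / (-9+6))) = 1157 / 105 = 11.02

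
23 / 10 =2.30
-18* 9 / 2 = -81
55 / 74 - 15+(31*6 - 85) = 6419 / 74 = 86.74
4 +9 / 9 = 5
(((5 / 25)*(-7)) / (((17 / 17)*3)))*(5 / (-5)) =7 / 15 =0.47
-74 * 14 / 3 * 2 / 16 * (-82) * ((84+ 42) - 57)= 244237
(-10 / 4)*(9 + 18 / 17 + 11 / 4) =-4355 / 136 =-32.02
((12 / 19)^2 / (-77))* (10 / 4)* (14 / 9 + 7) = -0.11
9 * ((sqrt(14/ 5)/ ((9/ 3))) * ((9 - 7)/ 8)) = 3 * sqrt(70)/ 20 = 1.25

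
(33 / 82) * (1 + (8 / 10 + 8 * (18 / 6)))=4257 / 410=10.38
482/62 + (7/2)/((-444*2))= 427799/55056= 7.77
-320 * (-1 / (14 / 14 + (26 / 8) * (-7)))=-1280 / 87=-14.71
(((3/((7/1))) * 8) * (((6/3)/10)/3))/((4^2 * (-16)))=-1/1120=-0.00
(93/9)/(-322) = -31/966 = -0.03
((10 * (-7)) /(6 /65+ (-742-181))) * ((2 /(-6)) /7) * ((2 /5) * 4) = -1040 /179967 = -0.01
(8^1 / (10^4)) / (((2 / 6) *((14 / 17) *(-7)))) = -0.00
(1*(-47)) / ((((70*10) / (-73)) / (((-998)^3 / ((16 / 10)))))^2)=-3866756746343485111463 / 19600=-197283507466504342.42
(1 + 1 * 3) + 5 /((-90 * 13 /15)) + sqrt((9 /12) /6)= sqrt(2) /4 + 307 /78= 4.29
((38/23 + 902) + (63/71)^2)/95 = 9.52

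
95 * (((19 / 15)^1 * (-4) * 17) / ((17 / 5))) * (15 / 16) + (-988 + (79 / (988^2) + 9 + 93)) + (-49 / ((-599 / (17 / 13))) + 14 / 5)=-9178030087871 / 2923551280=-3139.34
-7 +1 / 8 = -55 / 8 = -6.88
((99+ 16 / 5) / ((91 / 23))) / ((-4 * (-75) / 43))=72197 / 19500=3.70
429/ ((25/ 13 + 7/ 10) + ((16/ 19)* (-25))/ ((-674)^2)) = 163.55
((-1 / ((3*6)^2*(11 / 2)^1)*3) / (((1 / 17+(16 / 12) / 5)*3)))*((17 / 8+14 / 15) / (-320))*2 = 6239 / 189319680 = 0.00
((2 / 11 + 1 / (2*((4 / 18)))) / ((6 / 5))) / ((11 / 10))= 1.84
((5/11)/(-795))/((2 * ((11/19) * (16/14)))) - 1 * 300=-92347333/307824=-300.00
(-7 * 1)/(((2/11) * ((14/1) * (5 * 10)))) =-11/200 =-0.06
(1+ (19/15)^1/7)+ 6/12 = 353/210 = 1.68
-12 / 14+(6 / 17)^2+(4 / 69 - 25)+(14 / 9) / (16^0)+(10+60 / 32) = -41018641 / 3350088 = -12.24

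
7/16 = 0.44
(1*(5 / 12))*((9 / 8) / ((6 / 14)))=35 / 32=1.09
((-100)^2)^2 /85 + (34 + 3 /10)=1176504.89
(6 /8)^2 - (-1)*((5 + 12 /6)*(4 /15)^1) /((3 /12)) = 1927 /240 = 8.03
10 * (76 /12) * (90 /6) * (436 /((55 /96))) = 7952640 /11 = 722967.27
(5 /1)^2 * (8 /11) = 200 /11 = 18.18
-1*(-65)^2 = -4225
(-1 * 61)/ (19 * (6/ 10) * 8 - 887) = 305/ 3979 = 0.08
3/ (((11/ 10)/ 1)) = 30/ 11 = 2.73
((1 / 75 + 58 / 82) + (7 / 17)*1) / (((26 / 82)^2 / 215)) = 104364311 / 43095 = 2421.73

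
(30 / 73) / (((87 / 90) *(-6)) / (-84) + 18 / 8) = 0.18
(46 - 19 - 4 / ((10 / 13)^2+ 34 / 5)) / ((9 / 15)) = 44.10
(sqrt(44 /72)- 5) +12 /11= -43 /11 +sqrt(22) /6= -3.13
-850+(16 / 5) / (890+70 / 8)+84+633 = -2390611 / 17975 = -133.00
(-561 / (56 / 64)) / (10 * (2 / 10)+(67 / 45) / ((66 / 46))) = -6664680 / 31577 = -211.06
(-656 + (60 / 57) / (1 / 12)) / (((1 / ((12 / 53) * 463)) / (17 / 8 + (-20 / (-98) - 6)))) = 12216488352 / 49343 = 247583.01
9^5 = 59049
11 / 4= 2.75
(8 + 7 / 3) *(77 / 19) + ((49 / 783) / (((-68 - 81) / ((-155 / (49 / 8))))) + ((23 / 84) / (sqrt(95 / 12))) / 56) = 23 *sqrt(285) / 223440 + 92851603 / 2216673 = 41.89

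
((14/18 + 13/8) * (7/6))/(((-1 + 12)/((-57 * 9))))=-23009/176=-130.73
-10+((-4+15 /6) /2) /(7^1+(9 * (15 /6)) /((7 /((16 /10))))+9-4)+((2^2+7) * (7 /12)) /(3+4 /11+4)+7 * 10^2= 26859379 /38880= 690.83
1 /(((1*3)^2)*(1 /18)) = 2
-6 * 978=-5868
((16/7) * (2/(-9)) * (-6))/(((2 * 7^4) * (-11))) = -32/554631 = -0.00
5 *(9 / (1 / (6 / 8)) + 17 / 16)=625 / 16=39.06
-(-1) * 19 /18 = 19 /18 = 1.06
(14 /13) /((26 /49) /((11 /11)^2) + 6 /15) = 1715 /1482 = 1.16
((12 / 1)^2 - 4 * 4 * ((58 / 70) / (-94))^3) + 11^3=1475.00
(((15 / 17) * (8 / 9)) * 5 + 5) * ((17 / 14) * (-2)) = -65 / 3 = -21.67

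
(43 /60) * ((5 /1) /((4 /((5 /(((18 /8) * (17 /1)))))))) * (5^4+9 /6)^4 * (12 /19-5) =-43986644801145445 /558144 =-78808774798.52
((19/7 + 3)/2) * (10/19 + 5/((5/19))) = 1060/19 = 55.79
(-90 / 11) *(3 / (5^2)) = -54 / 55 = -0.98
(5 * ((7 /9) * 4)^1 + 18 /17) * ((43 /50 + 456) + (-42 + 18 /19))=6908.38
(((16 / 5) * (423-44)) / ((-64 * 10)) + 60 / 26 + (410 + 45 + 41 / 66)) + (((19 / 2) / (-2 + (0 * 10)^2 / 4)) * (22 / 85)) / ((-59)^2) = 2315458642273 / 5077386600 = 456.03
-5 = -5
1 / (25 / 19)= 19 / 25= 0.76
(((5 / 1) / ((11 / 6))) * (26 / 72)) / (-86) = -65 / 5676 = -0.01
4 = 4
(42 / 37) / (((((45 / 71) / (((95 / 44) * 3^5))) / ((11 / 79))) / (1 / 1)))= 764883 / 5846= 130.84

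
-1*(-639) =639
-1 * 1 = -1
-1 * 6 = -6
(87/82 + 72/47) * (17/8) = 169881/30832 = 5.51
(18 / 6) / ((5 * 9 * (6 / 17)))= 17 / 90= 0.19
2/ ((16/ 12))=3/ 2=1.50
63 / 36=7 / 4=1.75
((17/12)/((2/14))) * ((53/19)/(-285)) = -6307/64980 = -0.10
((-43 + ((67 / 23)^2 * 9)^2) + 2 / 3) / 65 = 89.08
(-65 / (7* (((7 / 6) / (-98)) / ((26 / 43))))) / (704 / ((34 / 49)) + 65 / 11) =0.46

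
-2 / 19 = -0.11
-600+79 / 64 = -38321 / 64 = -598.77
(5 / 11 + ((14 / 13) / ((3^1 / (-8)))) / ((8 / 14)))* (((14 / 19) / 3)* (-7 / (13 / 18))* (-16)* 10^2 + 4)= -1846846268 / 105963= -17429.16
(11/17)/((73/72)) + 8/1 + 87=118687/1241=95.64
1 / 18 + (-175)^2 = 551251 / 18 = 30625.06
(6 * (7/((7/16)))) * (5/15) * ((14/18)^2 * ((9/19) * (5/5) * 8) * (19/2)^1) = 696.89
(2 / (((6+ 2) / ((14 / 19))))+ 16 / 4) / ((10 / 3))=477 / 380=1.26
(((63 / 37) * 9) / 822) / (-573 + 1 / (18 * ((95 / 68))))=-0.00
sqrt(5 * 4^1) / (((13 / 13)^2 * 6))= sqrt(5) / 3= 0.75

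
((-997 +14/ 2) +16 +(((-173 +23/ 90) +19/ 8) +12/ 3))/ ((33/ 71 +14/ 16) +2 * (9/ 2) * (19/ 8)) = -29147843/ 580590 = -50.20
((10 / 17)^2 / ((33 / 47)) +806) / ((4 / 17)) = 3845761 / 1122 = 3427.59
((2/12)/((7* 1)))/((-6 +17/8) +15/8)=-1/84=-0.01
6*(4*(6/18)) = 8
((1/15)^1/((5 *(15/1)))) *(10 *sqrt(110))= 2 *sqrt(110)/225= 0.09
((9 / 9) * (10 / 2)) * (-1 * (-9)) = 45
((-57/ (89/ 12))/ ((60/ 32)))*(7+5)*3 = -65664/ 445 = -147.56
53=53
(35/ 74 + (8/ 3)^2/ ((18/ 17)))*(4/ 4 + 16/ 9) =1077275/ 53946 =19.97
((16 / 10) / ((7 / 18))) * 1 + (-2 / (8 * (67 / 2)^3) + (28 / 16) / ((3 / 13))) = 1477647779 / 126320460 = 11.70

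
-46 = -46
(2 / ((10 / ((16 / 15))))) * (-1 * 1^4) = -16 / 75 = -0.21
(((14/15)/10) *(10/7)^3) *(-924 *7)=-1760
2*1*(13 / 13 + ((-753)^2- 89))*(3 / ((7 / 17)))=57825942 / 7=8260848.86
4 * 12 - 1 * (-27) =75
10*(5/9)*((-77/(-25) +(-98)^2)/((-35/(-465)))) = 709094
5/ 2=2.50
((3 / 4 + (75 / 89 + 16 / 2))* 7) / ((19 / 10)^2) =597625 / 32129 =18.60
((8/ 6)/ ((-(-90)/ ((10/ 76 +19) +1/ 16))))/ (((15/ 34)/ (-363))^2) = 1645955861/ 8550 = 192509.46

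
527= 527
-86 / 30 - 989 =-14878 / 15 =-991.87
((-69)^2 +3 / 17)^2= 6551283600 / 289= 22668801.38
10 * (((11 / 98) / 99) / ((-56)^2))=5 / 1382976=0.00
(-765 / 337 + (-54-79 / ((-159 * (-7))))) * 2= -112.68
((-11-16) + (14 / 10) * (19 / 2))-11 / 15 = -433 / 30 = -14.43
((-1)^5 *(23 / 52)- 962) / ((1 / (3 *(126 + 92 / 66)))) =-52599397 / 143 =-367827.95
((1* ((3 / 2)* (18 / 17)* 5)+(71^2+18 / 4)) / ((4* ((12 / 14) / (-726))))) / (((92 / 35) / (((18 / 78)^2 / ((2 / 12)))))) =-137524904055 / 1057264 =-130076.22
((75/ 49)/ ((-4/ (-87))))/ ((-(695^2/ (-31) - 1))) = 202275/ 94678976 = 0.00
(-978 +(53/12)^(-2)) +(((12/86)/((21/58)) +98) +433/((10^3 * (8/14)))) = -2972152190221/3382036000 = -878.81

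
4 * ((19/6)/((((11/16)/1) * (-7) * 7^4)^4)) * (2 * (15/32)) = 778240/1168238570863337306641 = 0.00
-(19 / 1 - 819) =800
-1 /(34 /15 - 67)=15 /971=0.02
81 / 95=0.85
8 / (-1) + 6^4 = 1288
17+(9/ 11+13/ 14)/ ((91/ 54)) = 126382/ 7007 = 18.04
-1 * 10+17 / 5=-33 / 5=-6.60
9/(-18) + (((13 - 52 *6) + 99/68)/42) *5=-102593/2856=-35.92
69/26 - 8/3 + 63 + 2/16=19691/312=63.11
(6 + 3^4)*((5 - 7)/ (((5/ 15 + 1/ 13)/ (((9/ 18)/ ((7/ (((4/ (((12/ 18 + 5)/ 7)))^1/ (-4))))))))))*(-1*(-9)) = 91611/ 272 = 336.81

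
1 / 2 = 0.50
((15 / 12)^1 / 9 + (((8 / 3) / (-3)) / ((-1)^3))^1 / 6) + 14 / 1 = 1543 / 108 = 14.29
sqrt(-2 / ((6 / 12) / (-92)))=4 * sqrt(23)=19.18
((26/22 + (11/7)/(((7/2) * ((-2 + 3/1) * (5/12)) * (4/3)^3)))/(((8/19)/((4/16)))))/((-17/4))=-670339/2932160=-0.23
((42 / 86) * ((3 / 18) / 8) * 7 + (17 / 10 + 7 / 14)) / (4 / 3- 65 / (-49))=1148511 / 1345040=0.85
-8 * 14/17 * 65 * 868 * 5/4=-7898800/17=-464635.29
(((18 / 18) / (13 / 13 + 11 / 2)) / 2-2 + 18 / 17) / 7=-0.12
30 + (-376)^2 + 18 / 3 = 141412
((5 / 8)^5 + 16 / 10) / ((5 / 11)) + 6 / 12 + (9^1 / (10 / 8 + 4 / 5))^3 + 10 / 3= 15613770026017 / 169380249600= 92.18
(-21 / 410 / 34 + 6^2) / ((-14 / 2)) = -501819 / 97580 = -5.14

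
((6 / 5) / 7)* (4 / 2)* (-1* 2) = -0.69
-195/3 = -65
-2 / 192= -1 / 96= -0.01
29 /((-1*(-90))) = 29 /90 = 0.32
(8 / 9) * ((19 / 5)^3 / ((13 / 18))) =109744 / 1625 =67.53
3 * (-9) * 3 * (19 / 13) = -1539 / 13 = -118.38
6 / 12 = 1 / 2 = 0.50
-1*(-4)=4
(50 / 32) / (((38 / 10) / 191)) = 23875 / 304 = 78.54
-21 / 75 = -7 / 25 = -0.28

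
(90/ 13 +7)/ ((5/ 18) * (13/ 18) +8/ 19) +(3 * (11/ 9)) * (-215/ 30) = -3475975/ 895518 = -3.88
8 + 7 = 15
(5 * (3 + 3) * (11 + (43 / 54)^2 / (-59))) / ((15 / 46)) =43484605 / 43011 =1011.01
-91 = -91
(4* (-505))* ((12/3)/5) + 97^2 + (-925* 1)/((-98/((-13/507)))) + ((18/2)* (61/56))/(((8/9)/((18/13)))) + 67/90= 7162831639/917280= 7808.77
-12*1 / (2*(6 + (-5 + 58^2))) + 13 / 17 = 43643 / 57205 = 0.76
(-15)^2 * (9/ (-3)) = -675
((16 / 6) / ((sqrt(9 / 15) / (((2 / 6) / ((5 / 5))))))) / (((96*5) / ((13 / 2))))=13*sqrt(15) / 3240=0.02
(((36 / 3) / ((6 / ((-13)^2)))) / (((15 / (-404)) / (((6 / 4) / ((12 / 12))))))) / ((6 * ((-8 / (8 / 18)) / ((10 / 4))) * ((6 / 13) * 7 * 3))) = 221897 / 6804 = 32.61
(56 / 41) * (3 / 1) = 168 / 41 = 4.10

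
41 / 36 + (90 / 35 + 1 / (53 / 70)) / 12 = 19543 / 13356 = 1.46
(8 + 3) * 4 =44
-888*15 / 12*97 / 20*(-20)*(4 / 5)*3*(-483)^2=60283743912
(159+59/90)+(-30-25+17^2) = 393.66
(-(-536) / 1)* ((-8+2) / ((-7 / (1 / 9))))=1072 / 21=51.05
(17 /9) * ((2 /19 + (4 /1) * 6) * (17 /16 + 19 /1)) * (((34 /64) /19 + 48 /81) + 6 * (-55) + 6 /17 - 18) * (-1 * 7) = 2219034.35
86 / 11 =7.82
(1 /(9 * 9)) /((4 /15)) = 5 /108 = 0.05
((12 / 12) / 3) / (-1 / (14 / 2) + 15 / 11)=77 / 282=0.27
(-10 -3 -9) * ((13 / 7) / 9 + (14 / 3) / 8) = -2189 / 126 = -17.37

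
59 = 59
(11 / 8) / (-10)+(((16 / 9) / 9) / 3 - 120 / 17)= -2356481 / 330480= -7.13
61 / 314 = 0.19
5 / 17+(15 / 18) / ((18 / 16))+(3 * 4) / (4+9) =11683 / 5967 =1.96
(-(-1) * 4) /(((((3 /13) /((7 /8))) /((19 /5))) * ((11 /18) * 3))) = 1729 /55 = 31.44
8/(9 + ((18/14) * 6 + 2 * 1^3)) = 56/131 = 0.43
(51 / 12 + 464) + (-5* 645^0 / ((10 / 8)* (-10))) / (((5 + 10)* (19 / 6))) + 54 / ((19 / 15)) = 51089 / 100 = 510.89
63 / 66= 21 / 22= 0.95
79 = 79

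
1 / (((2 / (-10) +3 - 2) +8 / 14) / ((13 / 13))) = 35 / 48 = 0.73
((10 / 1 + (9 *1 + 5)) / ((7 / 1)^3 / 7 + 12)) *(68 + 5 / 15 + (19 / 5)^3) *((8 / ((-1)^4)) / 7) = 2956928 / 53375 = 55.40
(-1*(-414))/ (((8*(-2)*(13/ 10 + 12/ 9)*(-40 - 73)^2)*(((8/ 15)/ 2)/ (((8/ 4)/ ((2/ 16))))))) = -0.05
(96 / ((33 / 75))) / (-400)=-6 / 11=-0.55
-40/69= -0.58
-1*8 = -8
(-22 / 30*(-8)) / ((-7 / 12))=-352 / 35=-10.06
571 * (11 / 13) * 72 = 452232 / 13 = 34787.08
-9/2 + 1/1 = -7/2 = -3.50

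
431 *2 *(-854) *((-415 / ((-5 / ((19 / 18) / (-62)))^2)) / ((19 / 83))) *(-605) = -2914743223007 / 311364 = -9361208.18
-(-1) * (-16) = -16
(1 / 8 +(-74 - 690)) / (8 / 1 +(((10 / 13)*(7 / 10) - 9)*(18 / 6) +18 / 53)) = 44.82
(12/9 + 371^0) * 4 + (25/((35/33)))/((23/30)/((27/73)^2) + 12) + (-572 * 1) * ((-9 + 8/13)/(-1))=-38690077990/8085147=-4785.33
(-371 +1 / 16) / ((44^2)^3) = -5935 / 116101021696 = -0.00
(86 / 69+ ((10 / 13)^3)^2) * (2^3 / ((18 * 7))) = 1936422296 / 20982138723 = 0.09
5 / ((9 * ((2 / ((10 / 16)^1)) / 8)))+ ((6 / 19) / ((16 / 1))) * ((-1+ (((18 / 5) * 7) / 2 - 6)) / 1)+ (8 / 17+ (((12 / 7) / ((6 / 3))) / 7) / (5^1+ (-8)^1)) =1373996 / 712215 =1.93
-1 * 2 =-2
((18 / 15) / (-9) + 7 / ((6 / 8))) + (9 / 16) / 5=149 / 16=9.31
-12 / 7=-1.71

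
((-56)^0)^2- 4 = -3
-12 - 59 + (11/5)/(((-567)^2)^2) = -36691087877944/516775885605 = -71.00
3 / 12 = 1 / 4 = 0.25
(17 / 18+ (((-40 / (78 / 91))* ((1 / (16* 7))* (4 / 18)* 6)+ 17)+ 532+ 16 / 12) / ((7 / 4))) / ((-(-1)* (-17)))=-39703 / 2142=-18.54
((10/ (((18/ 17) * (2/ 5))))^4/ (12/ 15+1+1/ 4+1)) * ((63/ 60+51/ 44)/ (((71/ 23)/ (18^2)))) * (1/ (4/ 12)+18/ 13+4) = 245375562890625/ 1238666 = 198096632.10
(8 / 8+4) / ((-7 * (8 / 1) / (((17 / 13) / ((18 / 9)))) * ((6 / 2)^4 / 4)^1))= -85 / 29484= -0.00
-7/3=-2.33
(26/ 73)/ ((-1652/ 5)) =-65/ 60298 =-0.00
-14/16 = -7/8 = -0.88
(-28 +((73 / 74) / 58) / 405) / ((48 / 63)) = -340698449 / 9270720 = -36.75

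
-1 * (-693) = 693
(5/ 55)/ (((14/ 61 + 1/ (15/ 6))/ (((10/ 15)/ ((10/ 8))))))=61/ 792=0.08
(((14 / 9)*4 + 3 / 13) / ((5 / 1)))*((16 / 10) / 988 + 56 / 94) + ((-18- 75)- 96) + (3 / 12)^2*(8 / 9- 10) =-10257444473 / 54330120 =-188.80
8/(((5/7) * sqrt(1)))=56/5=11.20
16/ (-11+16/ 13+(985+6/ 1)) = 52/ 3189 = 0.02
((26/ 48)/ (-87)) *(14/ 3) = -91/ 3132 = -0.03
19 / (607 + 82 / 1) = 19 / 689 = 0.03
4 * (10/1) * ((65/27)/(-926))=-0.10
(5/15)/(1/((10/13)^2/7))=100/3549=0.03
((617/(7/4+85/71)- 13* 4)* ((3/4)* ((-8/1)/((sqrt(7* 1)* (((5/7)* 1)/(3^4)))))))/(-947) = 2370672* sqrt(7)/146785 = 42.73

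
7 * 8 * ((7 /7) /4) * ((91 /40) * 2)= 637 /10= 63.70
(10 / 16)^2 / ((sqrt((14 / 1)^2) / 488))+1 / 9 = 13837 / 1008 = 13.73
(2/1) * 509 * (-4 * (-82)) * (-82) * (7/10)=-95830448/5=-19166089.60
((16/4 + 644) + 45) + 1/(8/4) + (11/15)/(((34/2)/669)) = 122801/170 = 722.36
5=5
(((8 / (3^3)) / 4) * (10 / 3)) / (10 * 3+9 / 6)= 40 / 5103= 0.01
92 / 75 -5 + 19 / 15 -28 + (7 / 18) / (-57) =-782671 / 25650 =-30.51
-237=-237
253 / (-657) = -253 / 657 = -0.39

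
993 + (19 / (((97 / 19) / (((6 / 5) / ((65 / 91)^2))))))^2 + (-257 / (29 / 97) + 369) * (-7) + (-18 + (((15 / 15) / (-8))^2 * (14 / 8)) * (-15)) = 4895732391719219 / 1091444000000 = 4485.56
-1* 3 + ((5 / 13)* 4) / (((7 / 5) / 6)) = 327 / 91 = 3.59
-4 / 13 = -0.31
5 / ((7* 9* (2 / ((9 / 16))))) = 5 / 224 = 0.02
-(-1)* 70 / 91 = 10 / 13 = 0.77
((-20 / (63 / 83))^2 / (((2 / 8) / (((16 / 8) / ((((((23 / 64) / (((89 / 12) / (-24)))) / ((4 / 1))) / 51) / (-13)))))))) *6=6937586739200 / 91287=75997532.39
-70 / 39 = -1.79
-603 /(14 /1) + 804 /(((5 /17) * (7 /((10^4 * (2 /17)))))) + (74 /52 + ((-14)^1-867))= 458505.92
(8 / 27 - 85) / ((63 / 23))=-52601 / 1701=-30.92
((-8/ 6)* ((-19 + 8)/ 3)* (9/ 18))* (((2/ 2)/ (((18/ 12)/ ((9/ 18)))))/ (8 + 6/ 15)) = 55/ 567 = 0.10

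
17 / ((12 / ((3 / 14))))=17 / 56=0.30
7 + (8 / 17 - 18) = -10.53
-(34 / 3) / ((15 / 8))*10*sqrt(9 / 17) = -32*sqrt(17) / 3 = -43.98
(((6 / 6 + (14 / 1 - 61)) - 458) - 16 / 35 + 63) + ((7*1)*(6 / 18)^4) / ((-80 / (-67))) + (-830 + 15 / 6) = -57556613 / 45360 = -1268.88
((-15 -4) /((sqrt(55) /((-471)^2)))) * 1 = -568347.65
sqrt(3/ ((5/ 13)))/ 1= 2.79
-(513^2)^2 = -69257922561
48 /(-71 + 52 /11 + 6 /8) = -704 /961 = -0.73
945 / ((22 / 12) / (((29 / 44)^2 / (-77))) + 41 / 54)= -42916230 / 14723647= -2.91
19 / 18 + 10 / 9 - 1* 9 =-41 / 6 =-6.83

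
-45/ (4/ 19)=-855/ 4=-213.75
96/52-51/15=-101/65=-1.55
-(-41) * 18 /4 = 369 /2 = 184.50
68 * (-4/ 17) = -16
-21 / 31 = -0.68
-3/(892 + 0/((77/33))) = -3/892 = -0.00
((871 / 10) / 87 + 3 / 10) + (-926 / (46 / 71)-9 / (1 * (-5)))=-14268728 / 10005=-1426.16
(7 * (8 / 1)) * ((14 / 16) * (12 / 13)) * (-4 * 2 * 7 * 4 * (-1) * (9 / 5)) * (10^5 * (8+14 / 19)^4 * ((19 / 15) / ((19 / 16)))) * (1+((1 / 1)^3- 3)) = -19202550913695744000 / 1694173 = -11334468742977.10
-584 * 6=-3504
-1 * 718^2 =-515524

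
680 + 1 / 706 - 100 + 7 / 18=1843900 / 3177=580.39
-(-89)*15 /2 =1335 /2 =667.50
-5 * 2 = -10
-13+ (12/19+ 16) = 3.63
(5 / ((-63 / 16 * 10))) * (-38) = 304 / 63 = 4.83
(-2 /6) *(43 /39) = -43 /117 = -0.37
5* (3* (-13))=-195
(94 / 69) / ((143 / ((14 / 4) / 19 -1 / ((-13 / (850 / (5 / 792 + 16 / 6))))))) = 1211389609 / 5159444433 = 0.23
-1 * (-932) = 932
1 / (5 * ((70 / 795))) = 159 / 70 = 2.27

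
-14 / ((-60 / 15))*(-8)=-28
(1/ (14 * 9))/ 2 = 1/ 252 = 0.00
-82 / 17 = -4.82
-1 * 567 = -567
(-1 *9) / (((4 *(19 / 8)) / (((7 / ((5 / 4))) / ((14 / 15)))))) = -108 / 19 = -5.68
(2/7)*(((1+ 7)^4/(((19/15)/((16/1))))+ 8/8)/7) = 2111.83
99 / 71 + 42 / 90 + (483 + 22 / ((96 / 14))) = 1386117 / 2840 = 488.07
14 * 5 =70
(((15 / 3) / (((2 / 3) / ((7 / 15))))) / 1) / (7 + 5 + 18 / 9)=1 / 4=0.25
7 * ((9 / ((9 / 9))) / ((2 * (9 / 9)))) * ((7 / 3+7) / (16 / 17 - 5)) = -1666 / 23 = -72.43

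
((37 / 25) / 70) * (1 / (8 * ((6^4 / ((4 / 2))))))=37 / 9072000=0.00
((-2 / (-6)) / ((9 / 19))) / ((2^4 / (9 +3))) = 19 / 36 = 0.53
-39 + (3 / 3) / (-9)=-352 / 9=-39.11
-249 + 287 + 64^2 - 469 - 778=2887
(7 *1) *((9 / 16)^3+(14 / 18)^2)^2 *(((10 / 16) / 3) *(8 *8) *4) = 2361506735315 / 10319560704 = 228.84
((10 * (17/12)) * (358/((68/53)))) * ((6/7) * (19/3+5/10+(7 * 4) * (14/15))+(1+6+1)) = 4013001/28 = 143321.46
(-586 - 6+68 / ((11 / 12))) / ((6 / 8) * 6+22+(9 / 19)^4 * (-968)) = 1484616832 / 63745913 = 23.29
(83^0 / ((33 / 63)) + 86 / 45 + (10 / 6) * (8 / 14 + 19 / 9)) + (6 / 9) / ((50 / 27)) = 449641 / 51975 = 8.65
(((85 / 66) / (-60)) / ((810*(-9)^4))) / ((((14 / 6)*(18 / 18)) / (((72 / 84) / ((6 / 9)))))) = -17 / 7638578640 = -0.00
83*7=581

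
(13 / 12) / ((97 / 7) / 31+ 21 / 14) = 217 / 390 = 0.56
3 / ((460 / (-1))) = -3 / 460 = -0.01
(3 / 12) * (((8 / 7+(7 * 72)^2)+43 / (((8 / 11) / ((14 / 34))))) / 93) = 241847497 / 354144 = 682.91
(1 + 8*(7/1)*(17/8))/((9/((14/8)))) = 70/3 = 23.33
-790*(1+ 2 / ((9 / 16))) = -32390 / 9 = -3598.89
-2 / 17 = -0.12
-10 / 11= -0.91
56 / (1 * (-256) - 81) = -56 / 337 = -0.17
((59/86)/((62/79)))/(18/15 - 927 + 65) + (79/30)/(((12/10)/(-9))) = -453264633/22948928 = -19.75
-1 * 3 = -3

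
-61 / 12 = -5.08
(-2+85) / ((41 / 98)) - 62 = 5592 / 41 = 136.39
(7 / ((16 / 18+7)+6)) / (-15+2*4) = -0.07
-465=-465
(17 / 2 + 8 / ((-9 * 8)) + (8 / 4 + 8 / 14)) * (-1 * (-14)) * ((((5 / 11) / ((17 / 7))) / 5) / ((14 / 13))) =17953 / 3366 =5.33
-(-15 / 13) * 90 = 1350 / 13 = 103.85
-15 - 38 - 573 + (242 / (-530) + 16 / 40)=-33181 / 53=-626.06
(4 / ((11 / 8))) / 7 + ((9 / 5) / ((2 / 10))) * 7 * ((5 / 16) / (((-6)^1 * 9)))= 377 / 7392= 0.05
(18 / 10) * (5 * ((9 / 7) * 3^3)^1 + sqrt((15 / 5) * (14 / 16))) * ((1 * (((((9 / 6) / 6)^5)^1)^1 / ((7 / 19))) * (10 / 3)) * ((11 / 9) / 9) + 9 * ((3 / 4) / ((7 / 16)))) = 13437973 * sqrt(42) / 1935360 + 120941757 / 25088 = 4865.70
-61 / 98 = -0.62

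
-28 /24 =-7 /6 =-1.17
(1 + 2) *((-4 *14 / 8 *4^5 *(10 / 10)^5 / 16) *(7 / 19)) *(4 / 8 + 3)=-32928 / 19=-1733.05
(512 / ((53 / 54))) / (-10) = -13824 / 265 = -52.17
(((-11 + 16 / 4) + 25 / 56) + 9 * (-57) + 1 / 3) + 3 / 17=-1482389 / 2856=-519.04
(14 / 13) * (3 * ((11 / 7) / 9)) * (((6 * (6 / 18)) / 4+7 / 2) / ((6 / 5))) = 220 / 117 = 1.88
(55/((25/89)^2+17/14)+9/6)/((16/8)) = 1148051/52148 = 22.02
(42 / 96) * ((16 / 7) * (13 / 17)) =13 / 17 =0.76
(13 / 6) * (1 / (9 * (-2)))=-13 / 108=-0.12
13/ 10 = 1.30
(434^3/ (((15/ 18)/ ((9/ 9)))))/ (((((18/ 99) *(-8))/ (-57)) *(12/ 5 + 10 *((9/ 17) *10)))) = 69462371.34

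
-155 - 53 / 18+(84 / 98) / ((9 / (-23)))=-20177 / 126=-160.13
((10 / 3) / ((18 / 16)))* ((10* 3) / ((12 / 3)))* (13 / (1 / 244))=634400 / 9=70488.89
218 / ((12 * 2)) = 109 / 12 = 9.08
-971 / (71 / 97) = -94187 / 71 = -1326.58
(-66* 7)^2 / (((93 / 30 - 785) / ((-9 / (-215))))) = -548856 / 48031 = -11.43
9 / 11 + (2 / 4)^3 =83 / 88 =0.94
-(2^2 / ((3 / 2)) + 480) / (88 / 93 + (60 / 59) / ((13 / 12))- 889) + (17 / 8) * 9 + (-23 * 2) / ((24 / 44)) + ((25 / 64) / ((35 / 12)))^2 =-21991824475009 / 340186844928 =-64.65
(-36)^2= 1296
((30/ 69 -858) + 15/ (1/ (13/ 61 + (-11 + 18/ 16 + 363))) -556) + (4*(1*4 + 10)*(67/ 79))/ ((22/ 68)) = 39339470713/ 9753656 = 4033.31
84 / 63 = 4 / 3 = 1.33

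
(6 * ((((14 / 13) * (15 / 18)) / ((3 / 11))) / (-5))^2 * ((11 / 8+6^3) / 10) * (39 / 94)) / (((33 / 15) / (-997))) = -19883171 / 1872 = -10621.35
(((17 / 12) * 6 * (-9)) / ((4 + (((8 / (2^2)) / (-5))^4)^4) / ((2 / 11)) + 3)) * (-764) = 8918151855468750 / 3814697626073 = 2337.84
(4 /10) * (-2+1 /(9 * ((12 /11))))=-41 /54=-0.76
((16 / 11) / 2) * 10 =7.27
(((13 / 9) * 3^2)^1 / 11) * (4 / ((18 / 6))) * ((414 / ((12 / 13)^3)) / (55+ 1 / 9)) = 15.05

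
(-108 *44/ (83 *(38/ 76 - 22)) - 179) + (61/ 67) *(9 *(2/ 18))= -41948540/ 239123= -175.43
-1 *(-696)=696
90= 90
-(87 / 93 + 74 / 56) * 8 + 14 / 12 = -16.89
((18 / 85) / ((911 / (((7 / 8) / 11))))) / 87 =21 / 98807060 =0.00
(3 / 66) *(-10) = -5 / 11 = -0.45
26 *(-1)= -26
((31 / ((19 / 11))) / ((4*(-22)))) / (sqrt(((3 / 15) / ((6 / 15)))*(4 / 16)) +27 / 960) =-0.53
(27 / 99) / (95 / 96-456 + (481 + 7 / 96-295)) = -48 / 47333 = -0.00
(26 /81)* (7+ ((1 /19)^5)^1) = 450650044 /200564019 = 2.25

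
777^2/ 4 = 603729/ 4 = 150932.25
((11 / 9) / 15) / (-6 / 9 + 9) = 11 / 1125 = 0.01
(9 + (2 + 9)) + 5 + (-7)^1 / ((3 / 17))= -44 / 3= -14.67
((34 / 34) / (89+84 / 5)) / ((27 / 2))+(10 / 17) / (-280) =-9523 / 6798708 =-0.00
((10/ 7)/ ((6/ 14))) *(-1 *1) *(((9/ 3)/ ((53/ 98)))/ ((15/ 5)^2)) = -2.05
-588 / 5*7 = -4116 / 5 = -823.20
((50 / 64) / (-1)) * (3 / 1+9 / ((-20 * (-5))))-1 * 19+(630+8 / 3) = 234721 / 384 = 611.25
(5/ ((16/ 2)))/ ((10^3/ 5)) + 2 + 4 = 1921/ 320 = 6.00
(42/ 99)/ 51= 14/ 1683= 0.01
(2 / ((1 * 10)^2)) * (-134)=-67 / 25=-2.68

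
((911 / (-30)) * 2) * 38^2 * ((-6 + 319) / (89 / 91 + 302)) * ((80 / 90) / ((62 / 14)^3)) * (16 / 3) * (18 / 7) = -12716.20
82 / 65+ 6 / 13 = 112 / 65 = 1.72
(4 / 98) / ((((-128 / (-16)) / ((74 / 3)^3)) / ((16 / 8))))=202612 / 1323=153.15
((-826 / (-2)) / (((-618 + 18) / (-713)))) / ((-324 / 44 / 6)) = -3239159 / 8100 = -399.90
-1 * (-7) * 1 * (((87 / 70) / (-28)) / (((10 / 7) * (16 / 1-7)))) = -29 / 1200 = -0.02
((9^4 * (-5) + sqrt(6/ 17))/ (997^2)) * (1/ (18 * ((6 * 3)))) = -405/ 3976036 + sqrt(102)/ 5475001572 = -0.00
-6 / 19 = -0.32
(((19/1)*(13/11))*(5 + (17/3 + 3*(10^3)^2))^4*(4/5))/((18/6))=6482360192747693197493259993088/13365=485025079891335069023064700.00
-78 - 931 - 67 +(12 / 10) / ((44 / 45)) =-1074.77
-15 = -15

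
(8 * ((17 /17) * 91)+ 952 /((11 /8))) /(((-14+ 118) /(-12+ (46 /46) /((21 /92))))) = -14880 /143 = -104.06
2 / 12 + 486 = 2917 / 6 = 486.17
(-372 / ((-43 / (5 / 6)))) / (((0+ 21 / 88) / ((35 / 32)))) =8525 / 258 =33.04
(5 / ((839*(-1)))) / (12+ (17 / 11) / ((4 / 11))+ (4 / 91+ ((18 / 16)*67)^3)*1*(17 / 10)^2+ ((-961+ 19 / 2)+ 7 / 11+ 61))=-51251200 / 10635776036403961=-0.00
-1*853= -853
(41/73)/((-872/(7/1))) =-0.00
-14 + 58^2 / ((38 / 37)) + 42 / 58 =1797471 / 551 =3262.20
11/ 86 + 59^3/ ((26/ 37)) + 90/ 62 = 5064776201/ 17329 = 292271.69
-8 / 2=-4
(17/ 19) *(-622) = -10574/ 19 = -556.53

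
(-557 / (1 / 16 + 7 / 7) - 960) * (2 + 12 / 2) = -201856 / 17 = -11873.88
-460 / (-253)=20 / 11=1.82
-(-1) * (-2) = -2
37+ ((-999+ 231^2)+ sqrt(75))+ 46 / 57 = 5 * sqrt(3)+ 2986789 / 57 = 52408.47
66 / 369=22 / 123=0.18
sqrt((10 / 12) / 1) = 0.91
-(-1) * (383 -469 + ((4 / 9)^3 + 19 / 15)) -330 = -1511383 / 3645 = -414.65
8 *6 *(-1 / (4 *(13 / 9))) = -8.31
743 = 743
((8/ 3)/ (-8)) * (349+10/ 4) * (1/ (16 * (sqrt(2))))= -703 * sqrt(2)/ 192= -5.18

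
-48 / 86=-24 / 43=-0.56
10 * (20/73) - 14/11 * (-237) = 304.38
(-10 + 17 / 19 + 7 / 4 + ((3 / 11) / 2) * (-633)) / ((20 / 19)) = -78311 / 880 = -88.99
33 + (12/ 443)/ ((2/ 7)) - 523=-217028/ 443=-489.91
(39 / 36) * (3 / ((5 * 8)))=13 / 160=0.08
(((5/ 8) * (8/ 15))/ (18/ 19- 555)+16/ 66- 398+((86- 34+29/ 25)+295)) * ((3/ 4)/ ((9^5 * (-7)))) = 5594143/ 62160882300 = 0.00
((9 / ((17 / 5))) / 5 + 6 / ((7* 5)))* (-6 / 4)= -1251 / 1190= -1.05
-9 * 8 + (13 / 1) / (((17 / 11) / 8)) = -80 / 17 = -4.71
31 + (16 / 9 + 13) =412 / 9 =45.78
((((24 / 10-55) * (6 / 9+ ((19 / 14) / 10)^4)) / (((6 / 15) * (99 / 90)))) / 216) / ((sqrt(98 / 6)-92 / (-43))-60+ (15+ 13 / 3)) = 373814148064381 * sqrt(3) / 637085834364672000+ 617228011920257 / 63708583436467200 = 0.01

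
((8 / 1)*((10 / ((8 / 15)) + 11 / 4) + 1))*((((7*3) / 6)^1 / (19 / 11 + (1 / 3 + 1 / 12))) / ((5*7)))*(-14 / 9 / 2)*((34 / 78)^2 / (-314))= 89012 / 22526517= 0.00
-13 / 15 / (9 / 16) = -208 / 135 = -1.54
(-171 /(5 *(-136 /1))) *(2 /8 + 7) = 4959 /2720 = 1.82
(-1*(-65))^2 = 4225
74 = 74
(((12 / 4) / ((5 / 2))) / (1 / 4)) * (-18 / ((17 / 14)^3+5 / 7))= -395136 / 11455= -34.49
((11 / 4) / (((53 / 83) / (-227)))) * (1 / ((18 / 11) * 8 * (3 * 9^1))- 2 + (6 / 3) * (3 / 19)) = 25742024957 / 15660864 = 1643.72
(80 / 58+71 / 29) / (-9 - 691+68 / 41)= -1517 / 276776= -0.01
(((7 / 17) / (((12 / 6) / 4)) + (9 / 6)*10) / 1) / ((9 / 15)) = 1345 / 51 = 26.37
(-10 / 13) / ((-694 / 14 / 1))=70 / 4511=0.02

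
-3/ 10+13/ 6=28/ 15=1.87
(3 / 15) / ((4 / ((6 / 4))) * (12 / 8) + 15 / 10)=0.04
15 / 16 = 0.94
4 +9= 13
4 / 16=1 / 4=0.25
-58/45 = -1.29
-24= -24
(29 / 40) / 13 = 29 / 520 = 0.06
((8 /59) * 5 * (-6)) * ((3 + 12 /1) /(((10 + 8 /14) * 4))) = -3150 /2183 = -1.44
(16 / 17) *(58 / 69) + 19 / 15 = 4023 / 1955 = 2.06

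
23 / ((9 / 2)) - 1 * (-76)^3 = 438981.11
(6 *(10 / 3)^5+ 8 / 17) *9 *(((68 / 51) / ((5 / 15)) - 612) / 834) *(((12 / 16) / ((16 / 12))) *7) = -452286184 / 7089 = -63801.13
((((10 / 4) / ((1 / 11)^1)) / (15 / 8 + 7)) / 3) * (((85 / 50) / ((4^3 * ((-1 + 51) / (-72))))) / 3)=-187 / 14200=-0.01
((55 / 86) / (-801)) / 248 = -55 / 17083728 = -0.00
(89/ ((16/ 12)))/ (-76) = -267/ 304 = -0.88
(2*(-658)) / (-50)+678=704.32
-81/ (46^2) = -81/ 2116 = -0.04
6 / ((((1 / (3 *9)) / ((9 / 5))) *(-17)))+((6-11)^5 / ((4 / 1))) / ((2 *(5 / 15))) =-808539 / 680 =-1189.03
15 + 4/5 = 79/5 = 15.80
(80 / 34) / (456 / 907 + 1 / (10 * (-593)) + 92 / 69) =645421200 / 503600503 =1.28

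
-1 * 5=-5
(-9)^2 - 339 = -258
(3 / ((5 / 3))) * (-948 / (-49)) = 8532 / 245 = 34.82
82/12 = 6.83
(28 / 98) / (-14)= -1 / 49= -0.02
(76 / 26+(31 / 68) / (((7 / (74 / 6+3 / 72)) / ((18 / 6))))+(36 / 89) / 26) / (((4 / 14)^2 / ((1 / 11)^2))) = 165197893 / 304633472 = 0.54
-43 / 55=-0.78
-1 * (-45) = 45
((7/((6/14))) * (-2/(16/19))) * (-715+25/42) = 3990665/144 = 27712.95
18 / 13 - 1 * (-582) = 7584 / 13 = 583.38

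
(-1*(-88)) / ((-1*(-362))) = 44 / 181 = 0.24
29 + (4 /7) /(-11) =2229 /77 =28.95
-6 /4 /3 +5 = 9 /2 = 4.50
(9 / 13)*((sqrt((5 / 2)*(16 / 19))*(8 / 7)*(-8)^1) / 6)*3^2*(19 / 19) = -1728*sqrt(190) / 1729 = -13.78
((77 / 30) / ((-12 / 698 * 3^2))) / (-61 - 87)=26873 / 239760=0.11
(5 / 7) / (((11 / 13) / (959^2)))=8539895 / 11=776354.09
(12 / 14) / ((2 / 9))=27 / 7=3.86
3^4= 81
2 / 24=1 / 12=0.08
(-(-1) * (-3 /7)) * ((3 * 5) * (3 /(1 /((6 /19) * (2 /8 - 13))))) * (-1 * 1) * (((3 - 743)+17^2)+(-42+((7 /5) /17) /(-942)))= 3197435877 /83524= 38281.64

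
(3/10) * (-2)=-3/5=-0.60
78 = 78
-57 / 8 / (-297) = 19 / 792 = 0.02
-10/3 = -3.33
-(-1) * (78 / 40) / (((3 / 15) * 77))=39 / 308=0.13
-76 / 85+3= 179 / 85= 2.11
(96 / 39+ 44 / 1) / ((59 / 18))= 10872 / 767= 14.17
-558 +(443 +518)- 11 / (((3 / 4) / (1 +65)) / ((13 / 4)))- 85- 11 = -2839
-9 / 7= -1.29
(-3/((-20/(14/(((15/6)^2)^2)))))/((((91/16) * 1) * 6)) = 64/40625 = 0.00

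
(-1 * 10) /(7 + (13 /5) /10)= -500 /363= -1.38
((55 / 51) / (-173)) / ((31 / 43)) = -2365 / 273513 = -0.01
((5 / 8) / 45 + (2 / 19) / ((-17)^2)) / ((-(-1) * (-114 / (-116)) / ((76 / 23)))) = 0.05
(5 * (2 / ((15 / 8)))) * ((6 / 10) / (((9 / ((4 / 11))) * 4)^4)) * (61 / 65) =976 / 31219370325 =0.00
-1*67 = -67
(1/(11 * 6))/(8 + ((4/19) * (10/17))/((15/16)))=323/173360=0.00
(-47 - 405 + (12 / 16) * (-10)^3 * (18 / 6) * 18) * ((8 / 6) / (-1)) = 163808 / 3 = 54602.67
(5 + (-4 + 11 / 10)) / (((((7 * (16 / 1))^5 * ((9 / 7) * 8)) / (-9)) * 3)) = -1 / 28772925440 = -0.00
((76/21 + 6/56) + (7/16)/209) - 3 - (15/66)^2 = 522673/772464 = 0.68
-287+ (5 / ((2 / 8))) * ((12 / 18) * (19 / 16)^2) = -25747 / 96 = -268.20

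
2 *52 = 104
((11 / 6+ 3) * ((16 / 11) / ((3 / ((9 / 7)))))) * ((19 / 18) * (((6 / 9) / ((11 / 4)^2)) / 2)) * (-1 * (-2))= 70528 / 251559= 0.28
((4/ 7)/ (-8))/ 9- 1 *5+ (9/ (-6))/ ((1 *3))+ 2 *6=409/ 63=6.49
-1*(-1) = 1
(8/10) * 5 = 4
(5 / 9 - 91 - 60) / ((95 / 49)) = -66346 / 855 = -77.60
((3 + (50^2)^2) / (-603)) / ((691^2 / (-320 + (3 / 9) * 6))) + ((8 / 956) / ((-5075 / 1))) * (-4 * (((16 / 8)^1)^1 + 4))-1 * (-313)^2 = -11403657705645868487 / 116408877026925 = -97962.10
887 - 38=849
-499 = -499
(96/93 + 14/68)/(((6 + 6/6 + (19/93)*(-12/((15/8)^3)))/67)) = 295093125/23577742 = 12.52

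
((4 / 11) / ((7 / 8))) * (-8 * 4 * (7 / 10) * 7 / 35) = -512 / 275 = -1.86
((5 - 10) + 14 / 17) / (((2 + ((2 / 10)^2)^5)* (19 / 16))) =-11093750000 / 6308594073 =-1.76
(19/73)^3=0.02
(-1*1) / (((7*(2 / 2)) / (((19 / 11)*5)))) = -95 / 77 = -1.23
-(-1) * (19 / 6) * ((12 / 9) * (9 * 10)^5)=24931800000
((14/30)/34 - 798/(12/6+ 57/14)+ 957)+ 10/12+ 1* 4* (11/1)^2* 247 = 2046365/17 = 120374.41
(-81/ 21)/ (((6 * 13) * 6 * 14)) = -3/ 5096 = -0.00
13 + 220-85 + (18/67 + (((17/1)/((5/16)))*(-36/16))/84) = 344273/2345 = 146.81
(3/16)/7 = 3/112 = 0.03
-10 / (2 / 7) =-35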